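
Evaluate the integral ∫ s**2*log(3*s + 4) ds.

s**3*log(3*s + 4)/3 - s**3/9 + 2*s**2/9 - 16*s/27 + 64*log(3*s + 4)/81 + C

Use integration by parts with u = log(3*s + 4), dv = s**2 ds.
Then du = 3/(3*s + 4) ds and v = s**3/3.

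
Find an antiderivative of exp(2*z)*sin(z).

Let I denote the integral. Integrate by parts with u = sin(z), dv = exp(2*z) dz, so v = exp(2*z)/2: I = exp(2*z)*sin(z)/2 − (1/2)·∫ exp(2*z)*cos(z) dz.
Apply parts again with u = cos(z), dv = exp(2*z) dz: ∫ exp(2*z)*cos(z) dz = exp(2*z)*cos(z)/2 + (1/2)·I. Substituting back brings back I: I = exp(2*z)*sin(z)/2 - exp(2*z)*cos(z)/4 − (1/4)·I.
Solving for I: (1 + 1/4)·I equals the remaining terms, so I = (4/5)·(exp(2*z)*sin(z)/2 - exp(2*z)*cos(z)/4).

2*exp(2*z)*sin(z)/5 - exp(2*z)*cos(z)/5 + C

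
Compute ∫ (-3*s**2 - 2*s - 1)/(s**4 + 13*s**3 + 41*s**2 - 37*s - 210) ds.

Factor the denominator: (s - 2)*(s + 3)*(s + 5)*(s + 7).
Partial-fraction decomposition: 67/(36*(s + 7)) - 33/(14*(s + 5)) + 11/(20*(s + 3)) - 17/(315*(s - 2)).
Integrate each term: A/(s−a) contributes A·log|s−a|.

-17*log(s - 2)/315 + 11*log(s + 3)/20 - 33*log(s + 5)/14 + 67*log(s + 7)/36 + C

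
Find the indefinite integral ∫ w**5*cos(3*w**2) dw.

Let u = w², du = 2w dw; rewrite as (1/2)∫ u^2·cos(3u) du.
Now integrate by parts 2 times.

w**4*sin(3*w**2)/6 + w**2*cos(3*w**2)/9 - sin(3*w**2)/27 + C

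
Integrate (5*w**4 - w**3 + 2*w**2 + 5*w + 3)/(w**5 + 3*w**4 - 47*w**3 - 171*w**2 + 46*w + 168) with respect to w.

Factor the denominator: (w - 7)*(w - 1)*(w + 1)*(w + 4)*(w + 6).
Partial-fraction decomposition: 963/(130*(w + 6)) - 453/(110*(w + 4)) + 1/(40*(w + 1)) - 1/(30*(w - 1)) + 5899/(3432*(w - 7)).
Integrate each term: A/(w−a) contributes A·log|w−a|.

5899*log(w - 7)/3432 - log(w - 1)/30 + log(w + 1)/40 - 453*log(w + 4)/110 + 963*log(w + 6)/130 + C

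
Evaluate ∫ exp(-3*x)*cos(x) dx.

exp(-3*x)*sin(x)/10 - 3*exp(-3*x)*cos(x)/10 + C

Let I denote the integral. Integrate by parts with u = cos(x), dv = exp(-3*x) dx, so v = -exp(-3*x)/3: I = -exp(-3*x)*cos(x)/3 − (1/3)·∫ exp(-3*x)*sin(x) dx.
Apply parts again with u = sin(x), dv = exp(-3*x) dx: ∫ exp(-3*x)*sin(x) dx = -exp(-3*x)*sin(x)/3 + (1/3)·I. Substituting back brings back I: I = exp(-3*x)*sin(x)/9 - exp(-3*x)*cos(x)/3 − (1/9)·I.
Solving for I: (1 + 1/9)·I equals the remaining terms, so I = (9/10)·(exp(-3*x)*sin(x)/9 - exp(-3*x)*cos(x)/3).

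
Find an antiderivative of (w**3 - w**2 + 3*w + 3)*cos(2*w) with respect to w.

w**3*sin(2*w)/2 - w**2*sin(2*w)/2 + 3*w**2*cos(2*w)/4 + 3*w*sin(2*w)/4 - w*cos(2*w)/2 + 7*sin(2*w)/4 + 3*cos(2*w)/8 + C

Use integration by parts with u = w**3 - w**2 + 3*w + 3, dv = cos(2*w) dw, so v = sin(2*w)/2.
Apply parts 3 times (tabular method): alternate signs, differentiate u down to 0, integrate dv up.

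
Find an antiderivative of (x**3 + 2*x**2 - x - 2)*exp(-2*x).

Use integration by parts with u = x**3 + 2*x**2 - x - 2, dv = exp(-2*x) dx, so v = -exp(-2*x)/2.
Apply parts 3 times (tabular method): alternate signs, differentiate u down to 0, integrate dv up.

(-4*x**3 - 14*x**2 - 10*x + 3)*exp(-2*x)/8 + C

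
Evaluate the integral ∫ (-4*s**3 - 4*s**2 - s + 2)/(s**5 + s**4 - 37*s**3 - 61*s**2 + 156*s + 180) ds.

Factor the denominator: (s - 6)*(s - 2)*(s + 1)*(s + 3)*(s + 5).
Partial-fraction decomposition: 37/(56*(s + 5)) - 77/(180*(s + 3)) + 1/(56*(s + 1)) + 4/(35*(s - 2)) - 23/(63*(s - 6)).
Integrate each term: A/(s−a) contributes A·log|s−a|.

-23*log(s - 6)/63 + 4*log(s - 2)/35 + log(s + 1)/56 - 77*log(s + 3)/180 + 37*log(s + 5)/56 + C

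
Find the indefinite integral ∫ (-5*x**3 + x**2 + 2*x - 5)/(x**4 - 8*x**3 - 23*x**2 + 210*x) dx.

-log(x)/42 - 1657*log(x - 7)/84 + 1037*log(x - 6)/66 - 127*log(x + 5)/132 + C

Factor the denominator: x*(x - 7)*(x - 6)*(x + 5).
Partial-fraction decomposition: -127/(132*(x + 5)) + 1037/(66*(x - 6)) - 1657/(84*(x - 7)) - 1/(42*x).
Integrate each term: A/(x−a) contributes A·log|x−a|.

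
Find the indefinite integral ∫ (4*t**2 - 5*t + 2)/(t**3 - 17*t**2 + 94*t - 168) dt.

Factor the denominator: (t - 7)*(t - 6)*(t - 4).
Partial-fraction decomposition: 23/(3*(t - 4)) - 58/(t - 6) + 163/(3*(t - 7)).
Integrate each term: A/(t−a) contributes A·log|t−a|.

163*log(t - 7)/3 - 58*log(t - 6) + 23*log(t - 4)/3 + C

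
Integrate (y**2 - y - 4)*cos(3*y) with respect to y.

Use integration by parts with u = y**2 - y - 4, dv = cos(3*y) dy, so v = sin(3*y)/3.
Apply parts 2 times (tabular method): alternate signs, differentiate u down to 0, integrate dv up.

y**2*sin(3*y)/3 - y*sin(3*y)/3 + 2*y*cos(3*y)/9 - 38*sin(3*y)/27 - cos(3*y)/9 + C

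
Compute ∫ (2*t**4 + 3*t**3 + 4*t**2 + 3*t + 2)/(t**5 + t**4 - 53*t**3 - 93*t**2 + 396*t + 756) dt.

605*log(t - 7)/468 - 29*log(t - 3)/108 + log(t + 2)/9 - 11*log(t + 3)/18 + 518*log(t + 6)/351 + C

Factor the denominator: (t - 7)*(t - 3)*(t + 2)*(t + 3)*(t + 6).
Partial-fraction decomposition: 518/(351*(t + 6)) - 11/(18*(t + 3)) + 1/(9*(t + 2)) - 29/(108*(t - 3)) + 605/(468*(t - 7)).
Integrate each term: A/(t−a) contributes A·log|t−a|.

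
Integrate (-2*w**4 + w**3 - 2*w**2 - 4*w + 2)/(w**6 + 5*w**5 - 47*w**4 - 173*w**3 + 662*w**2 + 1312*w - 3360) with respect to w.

-1193*log(w - 5)/5832 + 163*log(w - 3)/980 - 19*log(w - 2)/486 - 32791*log(w + 4)/71442 + 5213*log(w + 7)/9720 - 295/(567*w + 2268) + C

Factor the denominator: (w - 5)*(w - 3)*(w - 2)*(w + 4)**2*(w + 7).
Partial-fraction decomposition: 5213/(9720*(w + 7)) - 32791/(71442*(w + 4)) + 295/(567*(w + 4)**2) - 19/(486*(w - 2)) + 163/(980*(w - 3)) - 1193/(5832*(w - 5)).
Integrate each term; A/(w−a) gives A·log|w−a|; A/(w−a)² gives −A/(w−a).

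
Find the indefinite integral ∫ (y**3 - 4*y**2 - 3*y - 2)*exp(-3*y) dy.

Use integration by parts with u = y**3 - 4*y**2 - 3*y - 2, dv = exp(-3*y) dy, so v = -exp(-3*y)/3.
Apply parts 3 times (tabular method): alternate signs, differentiate u down to 0, integrate dv up.

(-3*y**3 + 9*y**2 + 15*y + 11)*exp(-3*y)/9 + C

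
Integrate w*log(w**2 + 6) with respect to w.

Let u = w**2 + 6, so du = (2*w) dw.
The integral becomes (1/2)·∫ log(u) du; integrate by parts with u′=log(u), dv′=du.

w**2*log(w**2 + 6)/2 - w**2/2 + 3*log(w**2 + 6) + C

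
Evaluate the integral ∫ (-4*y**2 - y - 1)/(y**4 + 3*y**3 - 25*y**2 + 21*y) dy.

-log(y)/21 - 2*log(y - 3)/3 + 3*log(y - 1)/8 + 19*log(y + 7)/56 + C

Factor the denominator: y*(y - 3)*(y - 1)*(y + 7).
Partial-fraction decomposition: 19/(56*(y + 7)) + 3/(8*(y - 1)) - 2/(3*(y - 3)) - 1/(21*y).
Integrate each term: A/(y−a) contributes A·log|y−a|.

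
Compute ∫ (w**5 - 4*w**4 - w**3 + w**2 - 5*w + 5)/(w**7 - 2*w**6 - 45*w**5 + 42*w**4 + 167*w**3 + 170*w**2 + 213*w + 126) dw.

Factor the denominator: (w - 7)*(w - 3)*(w + 1)**2*(w + 6)*(w**2 + 1).
Partial-fraction decomposition: -3*(4*w + 13)/(3700*(w**2 + 1)) - 12673/(108225*(w + 6)) + 769/(12800*(w + 1)) + 7/(320*(w + 1)**2) + 109/(5760*(w - 3)) + 6879/(166400*(w - 7)).
Integrate each term; A/(w−a) gives A·log|w−a|; the (Bw+D)/(w²+p²) term gives a log and an atan.

6879*log(w - 7)/166400 + 109*log(w - 3)/5760 + 769*log(w + 1)/12800 - 12673*log(w + 6)/108225 - 3*log(w**2 + 1)/1850 - 39*atan(w)/3700 - 7/(320*w + 320) + C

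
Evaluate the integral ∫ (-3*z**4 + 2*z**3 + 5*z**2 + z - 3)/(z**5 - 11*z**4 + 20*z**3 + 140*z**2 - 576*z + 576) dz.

Factor the denominator: (z - 6)*(z - 4)*(z - 3)*(z - 2)*(z + 4).
Partial-fraction decomposition: -823/(3360*(z + 4)) + 13/(48*(z - 2)) - 48/(7*(z - 3)) + 559/(32*(z - 4)) - 1091/(80*(z - 6)).
Integrate each term: A/(z−a) contributes A·log|z−a|.

-1091*log(z - 6)/80 + 559*log(z - 4)/32 - 48*log(z - 3)/7 + 13*log(z - 2)/48 - 823*log(z + 4)/3360 + C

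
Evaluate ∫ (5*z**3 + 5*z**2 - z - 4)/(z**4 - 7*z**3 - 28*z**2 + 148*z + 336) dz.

Factor the denominator: (z - 7)*(z - 6)*(z + 2)*(z + 4).
Partial-fraction decomposition: 12/(11*(z + 4)) - 11/(72*(z + 2)) - 125/(8*(z - 6)) + 1949/(99*(z - 7)).
Integrate each term: A/(z−a) contributes A·log|z−a|.

1949*log(z - 7)/99 - 125*log(z - 6)/8 - 11*log(z + 2)/72 + 12*log(z + 4)/11 + C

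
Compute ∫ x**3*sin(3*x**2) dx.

Let u = x², du = 2x dx; rewrite as (1/2)∫ u^1·sin(3u) du.
Now integrate by parts 1 time.

-x**2*cos(3*x**2)/6 + sin(3*x**2)/18 + C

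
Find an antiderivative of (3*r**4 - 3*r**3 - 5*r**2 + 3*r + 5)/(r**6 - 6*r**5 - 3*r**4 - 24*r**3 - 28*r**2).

Factor the denominator: r**2*(r - 7)*(r + 1)*(r**2 + 4).
Partial-fraction decomposition: -(273*r - 1163)/(1060*(r**2 + 4)) - 3/(40*(r + 1)) + 5955/(20776*(r - 7)) + 9/(196*r) - 5/(28*r**2).
Integrate each term; A/(r−a) gives A·log|r−a|; the (Br+D)/(r²+p²) term gives a log and an atan.

9*log(r)/196 + 5955*log(r - 7)/20776 - 3*log(r + 1)/40 - 273*log(r**2 + 4)/2120 + 1163*atan(r/2)/2120 + 5/(28*r) + C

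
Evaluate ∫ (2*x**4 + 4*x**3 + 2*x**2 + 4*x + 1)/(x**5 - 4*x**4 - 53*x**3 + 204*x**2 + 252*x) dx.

log(x)/252 + 444965*log(x - 6)/298116 + log(x + 1)/98 + 1167*log(x + 7)/2366 - 3553/(546*x - 3276) + C

Factor the denominator: x*(x - 6)**2*(x + 1)*(x + 7).
Partial-fraction decomposition: 1167/(2366*(x + 7)) + 1/(98*(x + 1)) + 444965/(298116*(x - 6)) + 3553/(546*(x - 6)**2) + 1/(252*x).
Integrate each term; A/(x−a) gives A·log|x−a|; A/(x−a)² gives −A/(x−a).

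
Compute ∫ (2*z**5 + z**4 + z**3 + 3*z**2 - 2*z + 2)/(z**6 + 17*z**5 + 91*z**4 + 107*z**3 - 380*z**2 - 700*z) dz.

Factor the denominator: z*(z - 2)*(z + 2)*(z + 5)**2*(z + 7).
Partial-fraction decomposition: 31393/(1260*(z + 7)) - 20551/(900*(z + 5)) + 809/(30*(z + 5)**2) - 19/(180*(z + 2)) + 1/(36*(z - 2)) - 1/(350*z).
Integrate each term; A/(z−a) gives A·log|z−a|; A/(z−a)² gives −A/(z−a).

-log(z)/350 + log(z - 2)/36 - 19*log(z + 2)/180 - 20551*log(z + 5)/900 + 31393*log(z + 7)/1260 - 809/(30*z + 150) + C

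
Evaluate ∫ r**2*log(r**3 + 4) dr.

Let u = r**3 + 4, so du = (3*r**2) dr.
The integral becomes (1/3)·∫ log(u) du; integrate by parts with u′=log(u), dv′=du.

r**3*log(r**3 + 4)/3 - r**3/3 + 4*log(r**3 + 4)/3 + C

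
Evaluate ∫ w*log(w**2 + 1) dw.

Let u = w**2 + 1, so du = (2*w) dw.
The integral becomes (1/2)·∫ log(u) du; integrate by parts with u′=log(u), dv′=du.

w**2*log(w**2 + 1)/2 - w**2/2 + log(w**2 + 1)/2 + C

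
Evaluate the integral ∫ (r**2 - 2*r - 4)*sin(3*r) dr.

Use integration by parts with u = r**2 - 2*r - 4, dv = sin(3*r) dr, so v = -cos(3*r)/3.
Apply parts 2 times (tabular method): alternate signs, differentiate u down to 0, integrate dv up.

-r**2*cos(3*r)/3 + 2*r*sin(3*r)/9 + 2*r*cos(3*r)/3 - 2*sin(3*r)/9 + 38*cos(3*r)/27 + C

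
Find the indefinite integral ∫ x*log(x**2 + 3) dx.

x**2*log(x**2 + 3)/2 - x**2/2 + 3*log(x**2 + 3)/2 + C

Let u = x**2 + 3, so du = (2*x) dx.
The integral becomes (1/2)·∫ log(u) du; integrate by parts with u′=log(u), dv′=du.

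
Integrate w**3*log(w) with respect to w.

Use integration by parts with u = log(w), dv = w**3 dw.
Then du = 1/w dw and v = w**4/4.

w**4*log(w)/4 - w**4/16 + C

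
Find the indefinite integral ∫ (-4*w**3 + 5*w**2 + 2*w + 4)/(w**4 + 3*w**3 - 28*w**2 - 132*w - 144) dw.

Factor the denominator: (w - 6)*(w + 2)*(w + 3)*(w + 4).
Partial-fraction decomposition: -83/(5*(w + 4)) + 151/(9*(w + 3)) - 13/(4*(w + 2)) - 167/(180*(w - 6)).
Integrate each term: A/(w−a) contributes A·log|w−a|.

-167*log(w - 6)/180 - 13*log(w + 2)/4 + 151*log(w + 3)/9 - 83*log(w + 4)/5 + C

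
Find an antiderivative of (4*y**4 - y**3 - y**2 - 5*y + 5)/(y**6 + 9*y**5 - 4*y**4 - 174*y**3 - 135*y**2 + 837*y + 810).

7651*log(y - 3)/62208 + 7*log(y + 1)/320 - 181*log(y + 3)/216 + 1315*log(y + 5)/256 - 5399*log(y + 6)/1215 - 139/(864*y - 2592) + C

Factor the denominator: (y - 3)**2*(y + 1)*(y + 3)*(y + 5)*(y + 6).
Partial-fraction decomposition: -5399/(1215*(y + 6)) + 1315/(256*(y + 5)) - 181/(216*(y + 3)) + 7/(320*(y + 1)) + 7651/(62208*(y - 3)) + 139/(864*(y - 3)**2).
Integrate each term; A/(y−a) gives A·log|y−a|; A/(y−a)² gives −A/(y−a).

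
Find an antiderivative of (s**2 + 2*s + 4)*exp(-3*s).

(-9*s**2 - 24*s - 44)*exp(-3*s)/27 + C

Use integration by parts with u = s**2 + 2*s + 4, dv = exp(-3*s) ds, so v = -exp(-3*s)/3.
Apply parts 2 times (tabular method): alternate signs, differentiate u down to 0, integrate dv up.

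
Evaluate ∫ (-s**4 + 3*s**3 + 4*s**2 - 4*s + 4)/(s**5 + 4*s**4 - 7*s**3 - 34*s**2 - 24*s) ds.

-log(s)/6 + log(s - 3)/15 + 2*log(s + 1)/3 + 3*log(s + 2)/5 - 13*log(s + 4)/6 + C

Factor the denominator: s*(s - 3)*(s + 1)*(s + 2)*(s + 4).
Partial-fraction decomposition: -13/(6*(s + 4)) + 3/(5*(s + 2)) + 2/(3*(s + 1)) + 1/(15*(s - 3)) - 1/(6*s).
Integrate each term: A/(s−a) contributes A·log|s−a|.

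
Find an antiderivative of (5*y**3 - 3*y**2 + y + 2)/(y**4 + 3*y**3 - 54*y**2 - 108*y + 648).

245*log(y - 6)/108 - 113*log(y - 3)/243 + 3107*log(y + 6)/972 + 298/(27*y + 162) + C

Factor the denominator: (y - 6)*(y - 3)*(y + 6)**2.
Partial-fraction decomposition: 3107/(972*(y + 6)) - 298/(27*(y + 6)**2) - 113/(243*(y - 3)) + 245/(108*(y - 6)).
Integrate each term; A/(y−a) gives A·log|y−a|; A/(y−a)² gives −A/(y−a).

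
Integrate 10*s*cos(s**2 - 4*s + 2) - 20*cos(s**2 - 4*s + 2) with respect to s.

5*sin(s**2 - 4*s + 2) + C

Let u = s**2 - 4*s + 2, so du = (2*s - 4) ds.
Rewriting, the integral becomes 5·∫ cos(u) du = 5·sin(u).
Substituting back, u = s**2 - 4*s + 2.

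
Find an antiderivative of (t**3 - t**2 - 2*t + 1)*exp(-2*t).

Use integration by parts with u = t**3 - t**2 - 2*t + 1, dv = exp(-2*t) dt, so v = -exp(-2*t)/2.
Apply parts 3 times (tabular method): alternate signs, differentiate u down to 0, integrate dv up.

(-4*t**3 - 2*t**2 + 6*t - 1)*exp(-2*t)/8 + C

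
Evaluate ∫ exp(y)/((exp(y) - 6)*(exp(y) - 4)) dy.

Let u = e^y, du = e^y dy.
The integral becomes ∫ du/((u-6)(u-4)); decompose into partial fractions.

log(exp(y) - 6)/2 - log(exp(y) - 4)/2 + C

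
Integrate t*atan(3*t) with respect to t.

t**2*atan(3*t)/2 - t/6 + atan(3*t)/18 + C

Use integration by parts with u = arctan(3*t), dv = t dt.
Then du = 3/(9*t**2 + 1) dt.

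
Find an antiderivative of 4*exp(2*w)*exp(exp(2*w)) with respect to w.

2*exp(exp(2*w)) + C

Let u = exp(2*w), so du = (2*exp(2*w)) dw.
Rewriting, the integral becomes 2·∫ e^u du = 2·e^u.
Substituting back, u = exp(2*w).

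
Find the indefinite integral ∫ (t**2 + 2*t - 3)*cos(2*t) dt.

t**2*sin(2*t)/2 + t*sin(2*t) + t*cos(2*t)/2 - 7*sin(2*t)/4 + cos(2*t)/2 + C

Use integration by parts with u = t**2 + 2*t - 3, dv = cos(2*t) dt, so v = sin(2*t)/2.
Apply parts 2 times (tabular method): alternate signs, differentiate u down to 0, integrate dv up.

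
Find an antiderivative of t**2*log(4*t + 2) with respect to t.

t**3*log(4*t + 2)/3 - t**3/9 + t**2/12 - t/12 + log(2*t + 1)/24 + C

Use integration by parts with u = log(4*t + 2), dv = t**2 dt.
Then du = 4/(4*t + 2) dt and v = t**3/3.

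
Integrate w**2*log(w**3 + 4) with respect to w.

w**3*log(w**3 + 4)/3 - w**3/3 + 4*log(w**3 + 4)/3 + C

Let u = w**3 + 4, so du = (3*w**2) dw.
The integral becomes (1/3)·∫ log(u) du; integrate by parts with u′=log(u), dv′=du.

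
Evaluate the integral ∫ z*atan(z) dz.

Use integration by parts with u = arctan(z), dv = z dz.
Then du = 1/(z**2 + 1) dz.

z**2*atan(z)/2 - z/2 + atan(z)/2 + C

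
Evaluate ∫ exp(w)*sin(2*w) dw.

exp(w)*sin(2*w)/5 - 2*exp(w)*cos(2*w)/5 + C

Let I denote the integral. Integrate by parts with u = sin(2*w), dv = exp(w) dw, so v = exp(w): I = exp(w)*sin(2*w) − 2·∫ exp(w)*cos(2*w) dw.
Apply parts again with u = cos(2*w), dv = exp(w) dw: ∫ exp(w)*cos(2*w) dw = exp(w)*cos(2*w) + 2·I. Substituting back brings back I: I = exp(w)*sin(2*w) - 2*exp(w)*cos(2*w) − 4·I.
Solving for I: (1 + 4)·I equals the remaining terms, so I = (1/5)·(exp(w)*sin(2*w) - 2*exp(w)*cos(2*w)).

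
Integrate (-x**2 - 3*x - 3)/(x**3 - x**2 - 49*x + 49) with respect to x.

-73*log(x - 7)/84 + 7*log(x - 1)/48 - 31*log(x + 7)/112 + C

Factor the denominator: (x - 7)*(x - 1)*(x + 7).
Partial-fraction decomposition: -31/(112*(x + 7)) + 7/(48*(x - 1)) - 73/(84*(x - 7)).
Integrate each term: A/(x−a) contributes A·log|x−a|.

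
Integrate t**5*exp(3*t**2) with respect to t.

(9*t**4 - 6*t**2 + 2)*exp(3*t**2)/54 + C

Let u = t², du = 2t dt; rewrite as (1/2)∫ u^2·exp(3u) du.
Now integrate by parts 2 times.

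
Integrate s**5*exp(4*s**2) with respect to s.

Let u = s², du = 2s ds; rewrite as (1/2)∫ u^2·exp(4u) du.
Now integrate by parts 2 times.

(8*s**4 - 4*s**2 + 1)*exp(4*s**2)/64 + C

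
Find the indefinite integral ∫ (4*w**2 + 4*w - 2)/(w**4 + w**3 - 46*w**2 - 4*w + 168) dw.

Factor the denominator: (w - 6)*(w - 2)*(w + 2)*(w + 7).
Partial-fraction decomposition: -166/(585*(w + 7)) + 3/(80*(w + 2)) - 11/(72*(w - 2)) + 83/(208*(w - 6)).
Integrate each term: A/(w−a) contributes A·log|w−a|.

83*log(w - 6)/208 - 11*log(w - 2)/72 + 3*log(w + 2)/80 - 166*log(w + 7)/585 + C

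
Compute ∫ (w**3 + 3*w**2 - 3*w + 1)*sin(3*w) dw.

-w**3*cos(3*w)/3 + w**2*sin(3*w)/3 - w**2*cos(3*w) + 2*w*sin(3*w)/3 + 11*w*cos(3*w)/9 - 11*sin(3*w)/27 - cos(3*w)/9 + C

Use integration by parts with u = w**3 + 3*w**2 - 3*w + 1, dv = sin(3*w) dw, so v = -cos(3*w)/3.
Apply parts 3 times (tabular method): alternate signs, differentiate u down to 0, integrate dv up.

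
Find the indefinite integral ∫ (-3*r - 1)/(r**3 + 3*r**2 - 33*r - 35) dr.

-2*log(r - 5)/9 - log(r + 1)/18 + 5*log(r + 7)/18 + C

Factor the denominator: (r - 5)*(r + 1)*(r + 7).
Partial-fraction decomposition: 5/(18*(r + 7)) - 1/(18*(r + 1)) - 2/(9*(r - 5)).
Integrate each term: A/(r−a) contributes A·log|r−a|.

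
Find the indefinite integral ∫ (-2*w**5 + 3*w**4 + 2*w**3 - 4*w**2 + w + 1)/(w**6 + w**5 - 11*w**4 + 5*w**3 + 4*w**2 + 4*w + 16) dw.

-127*log(w - 2)/300 - log(w + 1)/54 - 2621*log(w + 4)/1836 - 111*log(w**2 + 1)/1700 + 223*atan(w)/850 + 13/(90*w - 180) + C

Factor the denominator: (w - 2)**2*(w + 1)*(w + 4)*(w**2 + 1).
Partial-fraction decomposition: -(111*w - 223)/(850*(w**2 + 1)) - 2621/(1836*(w + 4)) - 1/(54*(w + 1)) - 127/(300*(w - 2)) - 13/(90*(w - 2)**2).
Integrate each term; A/(w−a) gives A·log|w−a|; the (Bw+D)/(w²+p²) term gives a log and an atan.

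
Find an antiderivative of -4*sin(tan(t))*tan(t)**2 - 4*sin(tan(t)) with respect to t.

4*cos(tan(t)) + C

Let u = tan(t), so du = (tan(t)**2 + 1) dt.
Rewriting, the integral becomes -4·∫ sin(u) du = -4·-cos(u).
Substituting back, u = tan(t).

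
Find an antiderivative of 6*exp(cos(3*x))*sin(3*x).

Let u = cos(3*x), so du = (-3*sin(3*x)) dx.
Rewriting, the integral becomes -2·∫ e^u du = -2·e^u.
Substituting back, u = cos(3*x).

-2*exp(cos(3*x)) + C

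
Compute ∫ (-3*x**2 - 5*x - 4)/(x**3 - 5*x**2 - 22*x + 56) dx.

-186*log(x - 7)/55 + 13*log(x - 2)/15 - 16*log(x + 4)/33 + C

Factor the denominator: (x - 7)*(x - 2)*(x + 4).
Partial-fraction decomposition: -16/(33*(x + 4)) + 13/(15*(x - 2)) - 186/(55*(x - 7)).
Integrate each term: A/(x−a) contributes A·log|x−a|.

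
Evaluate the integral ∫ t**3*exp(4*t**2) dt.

Let u = t², du = 2t dt; rewrite as (1/2)∫ u^1·exp(4u) du.
Now integrate by parts 1 time.

(4*t**2 - 1)*exp(4*t**2)/32 + C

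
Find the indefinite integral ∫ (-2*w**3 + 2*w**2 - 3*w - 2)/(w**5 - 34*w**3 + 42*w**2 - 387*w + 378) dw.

Factor the denominator: (w - 6)*(w - 1)*(w + 7)*(w**2 + 9).
Partial-fraction decomposition: -(41*w + 786)/(2610*(w**2 + 9)) + 803/(6032*(w + 7)) + 1/(80*(w - 1)) - 76/(585*(w - 6)).
Integrate each term; A/(w−a) gives A·log|w−a|; the (Bw+D)/(w²+p²) term gives a log and an atan.

-76*log(w - 6)/585 + log(w - 1)/80 + 803*log(w + 7)/6032 - 41*log(w**2 + 9)/5220 - 131*atan(w/3)/1305 + C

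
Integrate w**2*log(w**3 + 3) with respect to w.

w**3*log(w**3 + 3)/3 - w**3/3 + log(w**3 + 3) + C

Let u = w**3 + 3, so du = (3*w**2) dw.
The integral becomes (1/3)·∫ log(u) du; integrate by parts with u′=log(u), dv′=du.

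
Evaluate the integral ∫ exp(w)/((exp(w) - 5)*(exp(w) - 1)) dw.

Let u = e^w, du = e^w dw.
The integral becomes ∫ du/((u-5)(u-1)); decompose into partial fractions.

log(exp(w) - 5)/4 - log(exp(w) - 1)/4 + C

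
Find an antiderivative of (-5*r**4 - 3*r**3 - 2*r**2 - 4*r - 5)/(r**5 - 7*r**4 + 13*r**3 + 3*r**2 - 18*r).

Factor the denominator: r*(r - 3)**2*(r - 2)*(r + 1).
Partial-fraction decomposition: -5/(48*(r + 1)) - 125/(6*(r - 2)) + 2255/(144*(r - 3)) - 521/(12*(r - 3)**2) + 5/(18*r).
Integrate each term; A/(r−a) gives A·log|r−a|; A/(r−a)² gives −A/(r−a).

5*log(r)/18 + 2255*log(r - 3)/144 - 125*log(r - 2)/6 - 5*log(r + 1)/48 + 521/(12*r - 36) + C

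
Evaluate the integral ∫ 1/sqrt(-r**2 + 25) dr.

asin(r/5) + C

Substitute r = 5·sin(θ), so dr = 5·cos(θ) dθ and the radical becomes sqrt(-r**2 + 25) = 5·cos(θ) by the Pythagorean identity.
Integrate the resulting trig expression in θ, then back-substitute θ = asin(r/5), sin(θ) = r/5, cos(θ) = sqrt(-r**2 + 25)/5 (absorbing any constant into C).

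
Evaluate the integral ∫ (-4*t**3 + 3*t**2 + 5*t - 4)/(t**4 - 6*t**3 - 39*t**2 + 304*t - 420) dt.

Factor the denominator: (t - 6)*(t - 5)*(t - 2)*(t + 7).
Partial-fraction decomposition: -370/(351*(t + 7)) - 7/(54*(t - 2)) + 101/(9*(t - 5)) - 365/(26*(t - 6)).
Integrate each term: A/(t−a) contributes A·log|t−a|.

-365*log(t - 6)/26 + 101*log(t - 5)/9 - 7*log(t - 2)/54 - 370*log(t + 7)/351 + C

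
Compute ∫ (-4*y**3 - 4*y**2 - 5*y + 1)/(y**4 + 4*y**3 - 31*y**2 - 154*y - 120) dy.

Factor the denominator: (y - 6)*(y + 1)*(y + 4)*(y + 5).
Partial-fraction decomposition: -213/(22*(y + 5)) + 71/(10*(y + 4)) - 1/(14*(y + 1)) - 1037/(770*(y - 6)).
Integrate each term: A/(y−a) contributes A·log|y−a|.

-1037*log(y - 6)/770 - log(y + 1)/14 + 71*log(y + 4)/10 - 213*log(y + 5)/22 + C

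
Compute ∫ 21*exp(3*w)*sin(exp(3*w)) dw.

Let u = exp(3*w), so du = (3*exp(3*w)) dw.
Rewriting, the integral becomes 7·∫ sin(u) du = 7·-cos(u).
Substituting back, u = exp(3*w).

-7*cos(exp(3*w)) + C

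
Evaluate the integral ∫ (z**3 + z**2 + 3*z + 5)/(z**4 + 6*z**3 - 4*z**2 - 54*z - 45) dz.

25*log(z - 3)/96 - log(z + 1)/16 - 11*log(z + 3)/12 + 55*log(z + 5)/32 + C

Factor the denominator: (z - 3)*(z + 1)*(z + 3)*(z + 5).
Partial-fraction decomposition: 55/(32*(z + 5)) - 11/(12*(z + 3)) - 1/(16*(z + 1)) + 25/(96*(z - 3)).
Integrate each term: A/(z−a) contributes A·log|z−a|.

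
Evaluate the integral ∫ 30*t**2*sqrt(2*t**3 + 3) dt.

10*(2*t**3 + 3)**(3/2)/3 + C

Let u = 2*t**3 + 3, so du = (6*t**2) dt.
Rewriting, the integral becomes 5·∫ √u du = 5·(2/3)u^(3/2).
Substituting back, u = 2*t**3 + 3.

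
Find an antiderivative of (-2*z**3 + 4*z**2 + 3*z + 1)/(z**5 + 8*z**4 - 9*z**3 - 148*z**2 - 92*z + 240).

Factor the denominator: (z - 4)*(z - 1)*(z + 2)*(z + 5)*(z + 6).
Partial-fraction decomposition: 559/(280*(z + 6)) - 56/(27*(z + 5)) + 1/(8*(z + 2)) - 1/(63*(z - 1)) - 17/(540*(z - 4)).
Integrate each term: A/(z−a) contributes A·log|z−a|.

-17*log(z - 4)/540 - log(z - 1)/63 + log(z + 2)/8 - 56*log(z + 5)/27 + 559*log(z + 6)/280 + C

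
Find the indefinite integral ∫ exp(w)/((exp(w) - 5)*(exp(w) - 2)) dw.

log(exp(w) - 5)/3 - log(exp(w) - 2)/3 + C

Let u = e^w, du = e^w dw.
The integral becomes ∫ du/((u-5)(u-2)); decompose into partial fractions.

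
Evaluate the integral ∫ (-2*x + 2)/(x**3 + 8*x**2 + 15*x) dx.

2*log(x)/15 - 4*log(x + 3)/3 + 6*log(x + 5)/5 + C

Factor the denominator: x*(x + 3)*(x + 5).
Partial-fraction decomposition: 6/(5*(x + 5)) - 4/(3*(x + 3)) + 2/(15*x).
Integrate each term: A/(x−a) contributes A·log|x−a|.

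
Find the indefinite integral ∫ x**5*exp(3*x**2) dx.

Let u = x², du = 2x dx; rewrite as (1/2)∫ u^2·exp(3u) du.
Now integrate by parts 2 times.

(9*x**4 - 6*x**2 + 2)*exp(3*x**2)/54 + C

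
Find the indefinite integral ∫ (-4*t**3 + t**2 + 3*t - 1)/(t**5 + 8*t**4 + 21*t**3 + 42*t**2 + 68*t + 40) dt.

Factor the denominator: (t + 1)*(t + 2)*(t + 5)*(t**2 + 4).
Partial-fraction decomposition: -(353*t - 1098)/(1160*(t**2 + 4)) + 509/(348*(t + 5)) - 29/(24*(t + 2)) + 1/(20*(t + 1)).
Integrate each term; A/(t−a) gives A·log|t−a|; the (Bt+D)/(t²+p²) term gives a log and an atan.

log(t + 1)/20 - 29*log(t + 2)/24 + 509*log(t + 5)/348 - 353*log(t**2 + 4)/2320 + 549*atan(t/2)/1160 + C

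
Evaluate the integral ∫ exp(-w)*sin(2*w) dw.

Let I denote the integral. Integrate by parts with u = sin(2*w), dv = exp(-w) dw, so v = -exp(-w): I = -exp(-w)*sin(2*w) + 2·∫ exp(-w)*cos(2*w) dw.
Apply parts again with u = cos(2*w), dv = exp(-w) dw: ∫ exp(-w)*cos(2*w) dw = -exp(-w)*cos(2*w) − 2·I. Substituting back brings back I: I = -exp(-w)*sin(2*w) - 2*exp(-w)*cos(2*w) − 4·I.
Solving for I: (1 + 4)·I equals the remaining terms, so I = (1/5)·(-exp(-w)*sin(2*w) - 2*exp(-w)*cos(2*w)).

-exp(-w)*sin(2*w)/5 - 2*exp(-w)*cos(2*w)/5 + C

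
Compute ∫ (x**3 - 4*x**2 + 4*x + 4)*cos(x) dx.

x**3*sin(x) - 4*x**2*sin(x) + 3*x**2*cos(x) - 2*x*sin(x) - 8*x*cos(x) + 12*sin(x) - 2*cos(x) + C

Use integration by parts with u = x**3 - 4*x**2 + 4*x + 4, dv = cos(x) dx, so v = sin(x).
Apply parts 3 times (tabular method): alternate signs, differentiate u down to 0, integrate dv up.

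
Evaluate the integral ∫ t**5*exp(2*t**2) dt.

Let u = t², du = 2t dt; rewrite as (1/2)∫ u^2·exp(2u) du.
Now integrate by parts 2 times.

(2*t**4 - 2*t**2 + 1)*exp(2*t**2)/8 + C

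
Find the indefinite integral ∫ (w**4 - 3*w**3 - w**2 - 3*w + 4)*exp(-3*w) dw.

(-27*w**4 + 45*w**3 + 72*w**2 + 129*w - 65)*exp(-3*w)/81 + C

Use integration by parts with u = w**4 - 3*w**3 - w**2 - 3*w + 4, dv = exp(-3*w) dw, so v = -exp(-3*w)/3.
Apply parts 4 times (tabular method): alternate signs, differentiate u down to 0, integrate dv up.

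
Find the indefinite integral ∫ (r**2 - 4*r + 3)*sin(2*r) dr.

-r**2*cos(2*r)/2 + r*sin(2*r)/2 + 2*r*cos(2*r) - sin(2*r) - 5*cos(2*r)/4 + C

Use integration by parts with u = r**2 - 4*r + 3, dv = sin(2*r) dr, so v = -cos(2*r)/2.
Apply parts 2 times (tabular method): alternate signs, differentiate u down to 0, integrate dv up.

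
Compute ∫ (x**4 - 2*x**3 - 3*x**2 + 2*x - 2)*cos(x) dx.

x**4*sin(x) - 2*x**3*sin(x) + 4*x**3*cos(x) - 15*x**2*sin(x) - 6*x**2*cos(x) + 14*x*sin(x) - 30*x*cos(x) + 28*sin(x) + 14*cos(x) + C

Use integration by parts with u = x**4 - 2*x**3 - 3*x**2 + 2*x - 2, dv = cos(x) dx, so v = sin(x).
Apply parts 4 times (tabular method): alternate signs, differentiate u down to 0, integrate dv up.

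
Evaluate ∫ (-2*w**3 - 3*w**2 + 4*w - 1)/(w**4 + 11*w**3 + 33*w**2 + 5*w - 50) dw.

-log(w - 1)/54 + 5*log(w + 2)/27 - 13*log(w + 5)/6 - 77/(9*w + 45) + C

Factor the denominator: (w - 1)*(w + 2)*(w + 5)**2.
Partial-fraction decomposition: -13/(6*(w + 5)) + 77/(9*(w + 5)**2) + 5/(27*(w + 2)) - 1/(54*(w - 1)).
Integrate each term; A/(w−a) gives A·log|w−a|; A/(w−a)² gives −A/(w−a).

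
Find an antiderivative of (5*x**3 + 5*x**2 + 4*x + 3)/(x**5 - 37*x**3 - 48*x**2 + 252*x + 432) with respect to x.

143*log(x - 6)/240 - 13*log(x - 3)/42 - 5*log(x + 2)/16 + 11*log(x + 3)/6 - 253*log(x + 4)/140 + C

Factor the denominator: (x - 6)*(x - 3)*(x + 2)*(x + 3)*(x + 4).
Partial-fraction decomposition: -253/(140*(x + 4)) + 11/(6*(x + 3)) - 5/(16*(x + 2)) - 13/(42*(x - 3)) + 143/(240*(x - 6)).
Integrate each term: A/(x−a) contributes A·log|x−a|.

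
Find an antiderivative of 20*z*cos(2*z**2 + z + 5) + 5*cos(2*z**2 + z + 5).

Let u = 2*z**2 + z + 5, so du = (4*z + 1) dz.
Rewriting, the integral becomes 5·∫ cos(u) du = 5·sin(u).
Substituting back, u = 2*z**2 + z + 5.

5*sin(2*z**2 + z + 5) + C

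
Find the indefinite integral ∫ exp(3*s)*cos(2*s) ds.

2*exp(3*s)*sin(2*s)/13 + 3*exp(3*s)*cos(2*s)/13 + C

Let I denote the integral. Integrate by parts with u = cos(2*s), dv = exp(3*s) ds, so v = exp(3*s)/3: I = exp(3*s)*cos(2*s)/3 + (2/3)·∫ exp(3*s)*sin(2*s) ds.
Apply parts again with u = sin(2*s), dv = exp(3*s) ds: ∫ exp(3*s)*sin(2*s) ds = exp(3*s)*sin(2*s)/3 − (2/3)·I. Substituting back brings back I: I = 2*exp(3*s)*sin(2*s)/9 + exp(3*s)*cos(2*s)/3 − (4/9)·I.
Solving for I: (1 + 4/9)·I equals the remaining terms, so I = (9/13)·(2*exp(3*s)*sin(2*s)/9 + exp(3*s)*cos(2*s)/3).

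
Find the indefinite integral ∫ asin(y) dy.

y*asin(y) + sqrt(-y**2 + 1) + C

Use integration by parts with u = arcsin(y), dv = dy.
Then du = 1/sqrt(-y**2 + 1) dy.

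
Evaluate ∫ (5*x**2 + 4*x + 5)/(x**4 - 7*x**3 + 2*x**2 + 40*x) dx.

log(x)/8 + 30*log(x - 5)/7 - 101*log(x - 4)/24 - 17*log(x + 2)/84 + C

Factor the denominator: x*(x - 5)*(x - 4)*(x + 2).
Partial-fraction decomposition: -17/(84*(x + 2)) - 101/(24*(x - 4)) + 30/(7*(x - 5)) + 1/(8*x).
Integrate each term: A/(x−a) contributes A·log|x−a|.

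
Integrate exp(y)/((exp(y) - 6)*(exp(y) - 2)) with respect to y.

Let u = e^y, du = e^y dy.
The integral becomes ∫ du/((u-6)(u-2)); decompose into partial fractions.

log(exp(y) - 6)/4 - log(exp(y) - 2)/4 + C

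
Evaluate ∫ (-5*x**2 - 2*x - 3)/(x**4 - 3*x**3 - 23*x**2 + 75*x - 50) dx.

Factor the denominator: (x - 5)*(x - 2)*(x - 1)*(x + 5).
Partial-fraction decomposition: 59/(210*(x + 5)) - 5/(12*(x - 1)) + 9/(7*(x - 2)) - 23/(20*(x - 5)).
Integrate each term: A/(x−a) contributes A·log|x−a|.

-23*log(x - 5)/20 + 9*log(x - 2)/7 - 5*log(x - 1)/12 + 59*log(x + 5)/210 + C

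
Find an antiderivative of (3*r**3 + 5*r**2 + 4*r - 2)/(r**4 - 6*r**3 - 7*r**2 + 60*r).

Factor the denominator: r*(r - 5)*(r - 4)*(r + 3).
Partial-fraction decomposition: 25/(84*(r + 3)) - 143/(14*(r - 4)) + 259/(20*(r - 5)) - 1/(30*r).
Integrate each term: A/(r−a) contributes A·log|r−a|.

-log(r)/30 + 259*log(r - 5)/20 - 143*log(r - 4)/14 + 25*log(r + 3)/84 + C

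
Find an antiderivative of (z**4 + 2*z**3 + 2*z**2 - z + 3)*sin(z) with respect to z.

Use integration by parts with u = z**4 + 2*z**3 + 2*z**2 - z + 3, dv = sin(z) dz, so v = -cos(z).
Apply parts 4 times (tabular method): alternate signs, differentiate u down to 0, integrate dv up.

-z**4*cos(z) + 4*z**3*sin(z) - 2*z**3*cos(z) + 6*z**2*sin(z) + 10*z**2*cos(z) - 20*z*sin(z) + 13*z*cos(z) - 13*sin(z) - 23*cos(z) + C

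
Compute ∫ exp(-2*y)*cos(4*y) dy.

Let I denote the integral. Integrate by parts with u = cos(4*y), dv = exp(-2*y) dy, so v = -exp(-2*y)/2: I = -exp(-2*y)*cos(4*y)/2 − 2·∫ exp(-2*y)*sin(4*y) dy.
Apply parts again with u = sin(4*y), dv = exp(-2*y) dy: ∫ exp(-2*y)*sin(4*y) dy = -exp(-2*y)*sin(4*y)/2 + 2·I. Substituting back brings back I: I = exp(-2*y)*sin(4*y) - exp(-2*y)*cos(4*y)/2 − 4·I.
Solving for I: (1 + 4)·I equals the remaining terms, so I = (1/5)·(exp(-2*y)*sin(4*y) - exp(-2*y)*cos(4*y)/2).

exp(-2*y)*sin(4*y)/5 - exp(-2*y)*cos(4*y)/10 + C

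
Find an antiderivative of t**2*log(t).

Use integration by parts with u = log(t), dv = t**2 dt.
Then du = 1/t dt and v = t**3/3.

t**3*log(t)/3 - t**3/9 + C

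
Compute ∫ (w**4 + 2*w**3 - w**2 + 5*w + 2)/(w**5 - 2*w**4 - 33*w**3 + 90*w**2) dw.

43*log(w)/675 + 877*log(w - 5)/550 - 143*log(w - 3)/162 + 200*log(w + 6)/891 - 1/(45*w) + C

Factor the denominator: w**2*(w - 5)*(w - 3)*(w + 6).
Partial-fraction decomposition: 200/(891*(w + 6)) - 143/(162*(w - 3)) + 877/(550*(w - 5)) + 43/(675*w) + 1/(45*w**2).
Integrate each term; A/(w−a) gives A·log|w−a|; A/(w−a)² gives −A/(w−a).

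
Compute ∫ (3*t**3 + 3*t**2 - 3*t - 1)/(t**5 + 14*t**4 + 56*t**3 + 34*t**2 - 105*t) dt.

Factor the denominator: t*(t - 1)*(t + 3)*(t + 5)*(t + 7).
Partial-fraction decomposition: -431/(224*(t + 7)) + 143/(60*(t + 5)) - 23/(48*(t + 3)) + 1/(96*(t - 1)) + 1/(105*t).
Integrate each term: A/(t−a) contributes A·log|t−a|.

log(t)/105 + log(t - 1)/96 - 23*log(t + 3)/48 + 143*log(t + 5)/60 - 431*log(t + 7)/224 + C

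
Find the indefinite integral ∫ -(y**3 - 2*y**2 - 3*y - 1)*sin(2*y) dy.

y**3*cos(2*y)/2 - 3*y**2*sin(2*y)/4 - y**2*cos(2*y) + y*sin(2*y) - 9*y*cos(2*y)/4 + 9*sin(2*y)/8 + C

Use integration by parts with u = y**3 - 2*y**2 - 3*y - 1, dv = -sin(2*y) dy, so v = cos(2*y)/2.
Apply parts 3 times (tabular method): alternate signs, differentiate u down to 0, integrate dv up.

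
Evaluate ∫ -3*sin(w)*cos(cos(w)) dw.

3*sin(cos(w)) + C

Let u = cos(w), so du = (-sin(w)) dw.
Rewriting, the integral becomes 3·∫ cos(u) du = 3·sin(u).
Substituting back, u = cos(w).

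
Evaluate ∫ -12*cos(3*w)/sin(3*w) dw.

-4*log(sin(3*w)) + C

Let u = sin(3*w), so du = (3*cos(3*w)) dw.
Rewriting, the integral becomes -4·∫ 1/u du = -4·log(u).
Substituting back, u = sin(3*w).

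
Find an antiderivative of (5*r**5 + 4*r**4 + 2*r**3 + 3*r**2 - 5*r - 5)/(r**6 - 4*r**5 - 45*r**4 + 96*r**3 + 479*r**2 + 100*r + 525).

Factor the denominator: (r - 7)*(r - 5)*(r + 3)*(r + 5)*(r**2 + 1).
Partial-fraction decomposition: -(7*r + 24)/(3250*(r**2 + 1)) + 83/(39*(r + 5)) - 227/(400*(r + 3)) - 921/(208*(r - 5)) + 2951/(375*(r - 7)).
Integrate each term; A/(r−a) gives A·log|r−a|; the (Br+D)/(r²+p²) term gives a log and an atan.

2951*log(r - 7)/375 - 921*log(r - 5)/208 - 227*log(r + 3)/400 + 83*log(r + 5)/39 - 7*log(r**2 + 1)/6500 - 12*atan(r)/1625 + C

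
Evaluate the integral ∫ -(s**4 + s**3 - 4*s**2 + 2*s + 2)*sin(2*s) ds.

Use integration by parts with u = s**4 + s**3 - 4*s**2 + 2*s + 2, dv = -sin(2*s) ds, so v = cos(2*s)/2.
Apply parts 4 times (tabular method): alternate signs, differentiate u down to 0, integrate dv up.

s**4*cos(2*s)/2 - s**3*sin(2*s) + s**3*cos(2*s)/2 - 3*s**2*sin(2*s)/4 - 7*s**2*cos(2*s)/2 + 7*s*sin(2*s)/2 + s*cos(2*s)/4 - sin(2*s)/8 + 11*cos(2*s)/4 + C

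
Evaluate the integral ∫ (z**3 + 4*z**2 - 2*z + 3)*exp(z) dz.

(z**3 + z**2 - 4*z + 7)*exp(z) + C

Use integration by parts with u = z**3 + 4*z**2 - 2*z + 3, dv = exp(z) dz, so v = exp(z).
Apply parts 3 times (tabular method): alternate signs, differentiate u down to 0, integrate dv up.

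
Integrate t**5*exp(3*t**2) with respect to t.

(9*t**4 - 6*t**2 + 2)*exp(3*t**2)/54 + C

Let u = t², du = 2t dt; rewrite as (1/2)∫ u^2·exp(3u) du.
Now integrate by parts 2 times.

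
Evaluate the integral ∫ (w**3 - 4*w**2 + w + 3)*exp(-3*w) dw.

Use integration by parts with u = w**3 - 4*w**2 + w + 3, dv = exp(-3*w) dw, so v = -exp(-3*w)/3.
Apply parts 3 times (tabular method): alternate signs, differentiate u down to 0, integrate dv up.

(-3*w**3 + 9*w**2 + 3*w - 8)*exp(-3*w)/9 + C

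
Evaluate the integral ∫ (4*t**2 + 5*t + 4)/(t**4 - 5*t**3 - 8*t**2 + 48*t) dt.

log(t)/12 + 17*log(t - 4)/196 - 25*log(t + 3)/147 - 22/(7*t - 28) + C

Factor the denominator: t*(t - 4)**2*(t + 3).
Partial-fraction decomposition: -25/(147*(t + 3)) + 17/(196*(t - 4)) + 22/(7*(t - 4)**2) + 1/(12*t).
Integrate each term; A/(t−a) gives A·log|t−a|; A/(t−a)² gives −A/(t−a).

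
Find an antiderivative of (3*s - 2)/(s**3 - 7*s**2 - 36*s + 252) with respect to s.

Factor the denominator: (s - 7)*(s - 6)*(s + 6).
Partial-fraction decomposition: -5/(39*(s + 6)) - 4/(3*(s - 6)) + 19/(13*(s - 7)).
Integrate each term: A/(s−a) contributes A·log|s−a|.

19*log(s - 7)/13 - 4*log(s - 6)/3 - 5*log(s + 6)/39 + C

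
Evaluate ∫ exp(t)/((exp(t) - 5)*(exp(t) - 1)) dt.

Let u = e^t, du = e^t dt.
The integral becomes ∫ du/((u-1)(u-5)); decompose into partial fractions.

log(exp(t) - 5)/4 - log(exp(t) - 1)/4 + C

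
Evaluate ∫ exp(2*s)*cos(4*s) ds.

Let I denote the integral. Integrate by parts with u = cos(4*s), dv = exp(2*s) ds, so v = exp(2*s)/2: I = exp(2*s)*cos(4*s)/2 + 2·∫ exp(2*s)*sin(4*s) ds.
Apply parts again with u = sin(4*s), dv = exp(2*s) ds: ∫ exp(2*s)*sin(4*s) ds = exp(2*s)*sin(4*s)/2 − 2·I. Substituting back brings back I: I = exp(2*s)*sin(4*s) + exp(2*s)*cos(4*s)/2 − 4·I.
Solving for I: (1 + 4)·I equals the remaining terms, so I = (1/5)·(exp(2*s)*sin(4*s) + exp(2*s)*cos(4*s)/2).

exp(2*s)*sin(4*s)/5 + exp(2*s)*cos(4*s)/10 + C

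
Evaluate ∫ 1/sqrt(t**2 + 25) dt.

log(t + sqrt(t**2 + 25)) + C

Substitute t = 5·tan(θ), so dt = 5·sec(θ)^2 dθ and the radical becomes sqrt(t**2 + 25) = 5·sec(θ) by the Pythagorean identity.
Integrate the resulting trig expression in θ, then back-substitute tan(θ) = t/5, sec(θ) = sqrt(t**2 + 25)/5 (absorbing any constant into C).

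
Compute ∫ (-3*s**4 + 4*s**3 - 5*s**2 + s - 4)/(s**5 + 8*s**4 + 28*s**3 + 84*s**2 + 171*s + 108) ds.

Factor the denominator: (s + 1)*(s + 3)*(s + 4)*(s**2 + 9).
Partial-fraction decomposition: (412*s + 897)/(450*(s**2 + 9)) - 1112/(75*(s + 4)) + 403/(36*(s + 3)) - 17/(60*(s + 1)).
Integrate each term; A/(s−a) gives A·log|s−a|; the (Bs+D)/(s²+p²) term gives a log and an atan.

-17*log(s + 1)/60 + 403*log(s + 3)/36 - 1112*log(s + 4)/75 + 103*log(s**2 + 9)/225 + 299*atan(s/3)/450 + C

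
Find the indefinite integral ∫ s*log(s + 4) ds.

Use integration by parts with u = log(s + 4), dv = s ds.
Then du = 1/(s + 4) ds and v = s**2/2.

s**2*log(s + 4)/2 - s**2/4 + 2*s - 8*log(s + 4) + C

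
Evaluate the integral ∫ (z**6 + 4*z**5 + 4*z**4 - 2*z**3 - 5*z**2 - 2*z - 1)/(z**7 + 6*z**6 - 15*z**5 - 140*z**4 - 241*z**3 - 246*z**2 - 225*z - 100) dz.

Factor the denominator: (z - 5)*(z + 1)**2*(z + 4)*(z + 5)*(z**2 + 1).
Partial-fraction decomposition: (32*z - 9)/(884*(z**2 + 1)) + 443/(320*(z + 5)) - 1079/(1377*(z + 4)) + 7/(1728*(z + 1)) + 1/(144*(z + 1)**2) + 30239/(84240*(z - 5)).
Integrate each term; A/(z−a) gives A·log|z−a|; the (Bz+D)/(z²+p²) term gives a log and an atan.

30239*log(z - 5)/84240 + 7*log(z + 1)/1728 - 1079*log(z + 4)/1377 + 443*log(z + 5)/320 + 4*log(z**2 + 1)/221 - 9*atan(z)/884 - 1/(144*z + 144) + C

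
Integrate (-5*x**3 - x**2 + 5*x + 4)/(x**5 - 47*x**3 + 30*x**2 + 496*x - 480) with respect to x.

Factor the denominator: (x - 5)*(x - 4)*(x - 1)*(x + 4)*(x + 6).
Partial-fraction decomposition: 509/(770*(x + 6)) - 2/(5*(x + 4)) + 1/(140*(x - 1)) + 13/(10*(x - 4)) - 69/(44*(x - 5)).
Integrate each term: A/(x−a) contributes A·log|x−a|.

-69*log(x - 5)/44 + 13*log(x - 4)/10 + log(x - 1)/140 - 2*log(x + 4)/5 + 509*log(x + 6)/770 + C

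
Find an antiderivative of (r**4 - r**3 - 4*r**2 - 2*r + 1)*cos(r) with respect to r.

Use integration by parts with u = r**4 - r**3 - 4*r**2 - 2*r + 1, dv = cos(r) dr, so v = sin(r).
Apply parts 4 times (tabular method): alternate signs, differentiate u down to 0, integrate dv up.

r**4*sin(r) - r**3*sin(r) + 4*r**3*cos(r) - 16*r**2*sin(r) - 3*r**2*cos(r) + 4*r*sin(r) - 32*r*cos(r) + 33*sin(r) + 4*cos(r) + C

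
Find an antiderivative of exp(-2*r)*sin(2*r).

-exp(-2*r)*sin(2*r)/4 - exp(-2*r)*cos(2*r)/4 + C

Let I denote the integral. Integrate by parts with u = sin(2*r), dv = exp(-2*r) dr, so v = -exp(-2*r)/2: I = -exp(-2*r)*sin(2*r)/2 + ∫ exp(-2*r)*cos(2*r) dr.
Apply parts again with u = cos(2*r), dv = exp(-2*r) dr: ∫ exp(-2*r)*cos(2*r) dr = -exp(-2*r)*cos(2*r)/2 − I. Substituting back brings back I: I = -exp(-2*r)*sin(2*r)/2 - exp(-2*r)*cos(2*r)/2 − I.
Solving for I: (1 + 1)·I equals the remaining terms, so I = (1/2)·(-exp(-2*r)*sin(2*r)/2 - exp(-2*r)*cos(2*r)/2).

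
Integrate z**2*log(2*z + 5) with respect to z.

Use integration by parts with u = log(2*z + 5), dv = z**2 dz.
Then du = 2/(2*z + 5) dz and v = z**3/3.

z**3*log(2*z + 5)/3 - z**3/9 + 5*z**2/12 - 25*z/12 + 125*log(2*z + 5)/24 + C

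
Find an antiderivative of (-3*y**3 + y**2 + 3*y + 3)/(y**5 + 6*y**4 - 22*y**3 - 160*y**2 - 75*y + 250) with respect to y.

-83*log(y - 5)/700 - log(y - 1)/108 + 25*log(y + 2)/189 - log(y + 5)/225 + 97/(45*y + 225) + C

Factor the denominator: (y - 5)*(y - 1)*(y + 2)*(y + 5)**2.
Partial-fraction decomposition: -1/(225*(y + 5)) - 97/(45*(y + 5)**2) + 25/(189*(y + 2)) - 1/(108*(y - 1)) - 83/(700*(y - 5)).
Integrate each term; A/(y−a) gives A·log|y−a|; A/(y−a)² gives −A/(y−a).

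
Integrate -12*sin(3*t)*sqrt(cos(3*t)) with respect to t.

8*cos(3*t)**(3/2)/3 + C

Let u = cos(3*t), so du = (-3*sin(3*t)) dt.
Rewriting, the integral becomes 4·∫ √u du = 4·(2/3)u^(3/2).
Substituting back, u = cos(3*t).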